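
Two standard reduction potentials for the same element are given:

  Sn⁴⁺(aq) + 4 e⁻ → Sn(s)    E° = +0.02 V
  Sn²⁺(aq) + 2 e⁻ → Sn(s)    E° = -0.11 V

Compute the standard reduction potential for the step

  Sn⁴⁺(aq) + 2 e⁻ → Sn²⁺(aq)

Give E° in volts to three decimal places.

+0.150 V

Sequential free energies add, so n₃E°₃ = n₁E°₁ + n₂E°₂.
With n₃ = 4, and the known step contributing 2×(-0.11) V, the unknown satisfies 2·E° = 4×(+0.02) − 2×(-0.11) = +0.300.
E° = +0.300 / 2 = +0.150 V.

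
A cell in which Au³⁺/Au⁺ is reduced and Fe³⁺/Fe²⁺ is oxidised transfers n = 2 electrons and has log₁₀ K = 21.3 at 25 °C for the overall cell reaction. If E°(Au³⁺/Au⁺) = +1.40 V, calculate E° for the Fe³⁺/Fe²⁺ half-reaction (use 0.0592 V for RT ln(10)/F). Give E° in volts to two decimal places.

+0.77 V

E°cell = (0.0592/n)·log K = (0.0592/2)(21.3) = +0.630 V.
Since Au³⁺/Au⁺ is the cathode and Fe³⁺/Fe²⁺ the anode, E°cell = E°(Au³⁺/Au⁺) − E°(Fe³⁺/Fe²⁺).
So E°(Fe³⁺/Fe²⁺) = E°(Au³⁺/Au⁺) − E°cell = (+1.40) − (+0.630) = +0.77 V.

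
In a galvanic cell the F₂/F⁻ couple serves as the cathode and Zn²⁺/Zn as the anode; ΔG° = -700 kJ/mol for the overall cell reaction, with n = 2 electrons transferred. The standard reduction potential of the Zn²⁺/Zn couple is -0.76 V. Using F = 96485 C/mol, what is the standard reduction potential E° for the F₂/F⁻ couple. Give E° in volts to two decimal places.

+2.87 V

E°cell = −ΔG°/(nF) = −(-700×10³)/((2)(96485)) = +3.628 V.
Since F₂/F⁻ is the cathode and Zn²⁺/Zn the anode, E°cell = E°(F₂/F⁻) − E°(Zn²⁺/Zn).
So E°(F₂/F⁻) = E°cell + E°(Zn²⁺/Zn) = +3.628 + (-0.76) = +2.87 V.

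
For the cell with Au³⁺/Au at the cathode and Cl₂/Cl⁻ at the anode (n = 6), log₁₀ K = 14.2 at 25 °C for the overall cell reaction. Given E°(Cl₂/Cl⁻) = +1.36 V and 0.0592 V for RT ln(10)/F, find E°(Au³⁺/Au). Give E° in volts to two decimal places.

E°cell = (0.0592/n)·log K = (0.0592/6)(14.2) = +0.140 V.
Since Au³⁺/Au is the cathode and Cl₂/Cl⁻ the anode, E°cell = E°(Au³⁺/Au) − E°(Cl₂/Cl⁻).
So E°(Au³⁺/Au) = E°cell + E°(Cl₂/Cl⁻) = +0.140 + (+1.36) = +1.50 V.

+1.50 V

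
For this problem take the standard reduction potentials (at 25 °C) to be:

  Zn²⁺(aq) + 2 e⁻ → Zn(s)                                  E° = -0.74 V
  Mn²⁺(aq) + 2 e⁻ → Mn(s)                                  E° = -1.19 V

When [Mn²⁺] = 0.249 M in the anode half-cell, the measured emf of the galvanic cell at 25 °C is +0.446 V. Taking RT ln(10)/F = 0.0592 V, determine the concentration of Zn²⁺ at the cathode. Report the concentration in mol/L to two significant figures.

Zn²⁺/Zn is the cathode, Mn²⁺/Mn the anode: E°cell = +0.45 V, n = 2.
Overall reaction: Zn²⁺(aq) + Mn(s) → Zn(s) + Mn²⁺(aq); Q = [Mn²⁺]^1/[Zn²⁺]^1.
From E = E° − (0.0592/n) log Q: log Q = (E° − E)·n/0.0592 = (+0.45 − (+0.446))·2/0.0592 = 0.1351.
So 1·log[Zn²⁺] = 1·log(0.249) − log Q = -0.6038 − (0.1351) = -0.7389; [Zn²⁺] = 10^(-0.7389) ≈ 0.18 M.

0.18 M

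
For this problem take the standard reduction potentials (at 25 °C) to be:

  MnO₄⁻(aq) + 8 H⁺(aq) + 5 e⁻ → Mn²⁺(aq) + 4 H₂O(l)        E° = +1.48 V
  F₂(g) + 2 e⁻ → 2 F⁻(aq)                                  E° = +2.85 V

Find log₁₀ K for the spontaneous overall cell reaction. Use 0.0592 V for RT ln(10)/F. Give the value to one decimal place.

Cathode: F₂/F⁻; anode: MnO₄⁻/Mn²⁺. E°cell = +1.37 V, n = 10.
log K = nE°cell / 0.0592 = (10)(+1.37) / 0.0592 = 231.4.

231.4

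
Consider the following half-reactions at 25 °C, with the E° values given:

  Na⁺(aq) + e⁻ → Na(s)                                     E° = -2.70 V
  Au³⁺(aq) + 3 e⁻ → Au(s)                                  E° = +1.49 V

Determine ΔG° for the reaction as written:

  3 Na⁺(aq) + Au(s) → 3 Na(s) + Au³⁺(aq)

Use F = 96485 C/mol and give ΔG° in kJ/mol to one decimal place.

+1212.8 kJ/mol

As written, Na⁺/Na is reduced (cathode) and Au³⁺/Au is oxidised (anode), so E°cell = (-2.70) − (+1.49) = -4.19 V.
Balancing electrons gives n = 3.
ΔG° = −nFE° = −(3)(96485)(-4.19) = 1,212,816 J = +1212.8 kJ/mol.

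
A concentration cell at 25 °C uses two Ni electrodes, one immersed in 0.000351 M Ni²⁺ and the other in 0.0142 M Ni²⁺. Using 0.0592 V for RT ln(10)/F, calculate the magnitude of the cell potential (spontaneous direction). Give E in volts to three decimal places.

+0.048 V

For a concentration cell E°cell = 0. The 0.0142 M side is the cathode (reduction is favoured where [Ni²⁺] is higher).
With n = 2, E = −(0.0592/2) log([Ni²⁺]ₐₙ/[Ni²⁺]꜀ₐₜ) = −(0.0592/2) log(0.000351/0.0142) = −(0.0592/2)(-1.607) = +0.048 V.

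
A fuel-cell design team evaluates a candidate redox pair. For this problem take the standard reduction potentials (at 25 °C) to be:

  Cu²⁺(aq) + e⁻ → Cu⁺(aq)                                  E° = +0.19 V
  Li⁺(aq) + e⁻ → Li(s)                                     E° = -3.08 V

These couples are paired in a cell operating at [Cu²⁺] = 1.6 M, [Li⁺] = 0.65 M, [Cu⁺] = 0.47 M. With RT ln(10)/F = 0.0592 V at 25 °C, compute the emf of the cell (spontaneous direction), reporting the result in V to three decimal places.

Cu²⁺/Cu⁺ is the cathode (higher E°), Li⁺/Li the anode: E°cell = +0.19 − (-3.08) = +3.27 V, n = 1.
Overall: Cu²⁺(aq) + Li(s) → Cu⁺(aq) + Li⁺(aq)
Q = [Cu⁺]·[Li⁺] / ([Cu²⁺]); log Q = -0.719.
E = E° − (0.0592/n) log Q = +3.27 − (0.0592/1)(-0.719) = +3.313 V.

+3.313 V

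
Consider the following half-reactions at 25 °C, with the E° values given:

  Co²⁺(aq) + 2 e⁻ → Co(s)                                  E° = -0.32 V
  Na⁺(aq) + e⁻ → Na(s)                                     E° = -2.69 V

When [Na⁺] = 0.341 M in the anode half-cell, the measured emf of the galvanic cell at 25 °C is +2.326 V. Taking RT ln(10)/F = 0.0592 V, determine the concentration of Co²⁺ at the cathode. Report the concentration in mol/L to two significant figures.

0.0038 M

Co²⁺/Co is the cathode, Na⁺/Na the anode: E°cell = +2.37 V, n = 2.
Overall reaction: Co²⁺(aq) + 2 Na(s) → Co(s) + 2 Na⁺(aq); Q = [Na⁺]^2/[Co²⁺]^1.
From E = E° − (0.0592/n) log Q: log Q = (E° − E)·n/0.0592 = (+2.37 − (+2.326))·2/0.0592 = 1.4865.
So 1·log[Co²⁺] = 2·log(0.341) − log Q = -0.9345 − (1.4865) = -2.4210; [Co²⁺] = 10^(-2.4210) ≈ 0.0038 M.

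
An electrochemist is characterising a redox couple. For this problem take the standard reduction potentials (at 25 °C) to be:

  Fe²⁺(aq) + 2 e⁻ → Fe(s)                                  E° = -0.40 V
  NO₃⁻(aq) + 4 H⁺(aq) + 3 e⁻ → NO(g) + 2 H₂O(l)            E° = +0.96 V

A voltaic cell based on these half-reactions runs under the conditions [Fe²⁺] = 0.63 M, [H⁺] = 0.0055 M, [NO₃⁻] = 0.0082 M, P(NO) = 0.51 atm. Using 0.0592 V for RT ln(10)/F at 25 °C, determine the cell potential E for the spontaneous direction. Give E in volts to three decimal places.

+1.152 V

NO₃⁻/NO is the cathode (higher E°), Fe²⁺/Fe the anode: E°cell = +0.96 − (-0.40) = +1.36 V, n = 6.
Overall: 2 NO₃⁻(aq) + 8 H⁺(aq) + 3 Fe(s) → 2 NO(g) + 4 H₂O(l) + 3 Fe²⁺(aq)
Q = P(NO)^2·[Fe²⁺]^3 / ([NO₃⁻]^2·[H⁺]^8); log Q = 21.063.
E = E° − (0.0592/n) log Q = +1.36 − (0.0592/6)(21.063) = +1.152 V.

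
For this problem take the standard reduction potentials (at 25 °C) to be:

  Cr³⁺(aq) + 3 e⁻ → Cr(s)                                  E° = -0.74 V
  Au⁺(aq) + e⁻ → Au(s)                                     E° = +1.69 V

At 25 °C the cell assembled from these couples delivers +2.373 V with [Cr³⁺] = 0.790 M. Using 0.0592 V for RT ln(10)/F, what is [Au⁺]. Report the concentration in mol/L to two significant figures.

0.10 M

Au⁺/Au is the cathode, Cr³⁺/Cr the anode: E°cell = +2.43 V, n = 3.
Overall reaction: 3 Au⁺(aq) + Cr(s) → 3 Au(s) + Cr³⁺(aq); Q = [Cr³⁺]^1/[Au⁺]^3.
From E = E° − (0.0592/n) log Q: log Q = (E° − E)·n/0.0592 = (+2.43 − (+2.373))·3/0.0592 = 2.8885.
So 3·log[Au⁺] = 1·log(0.79) − log Q = -0.1024 − (2.8885) = -2.9909; log[Au⁺] = -2.9909 / 3 = -0.9970; [Au⁺] = 10^(-0.9970) ≈ 0.10 M.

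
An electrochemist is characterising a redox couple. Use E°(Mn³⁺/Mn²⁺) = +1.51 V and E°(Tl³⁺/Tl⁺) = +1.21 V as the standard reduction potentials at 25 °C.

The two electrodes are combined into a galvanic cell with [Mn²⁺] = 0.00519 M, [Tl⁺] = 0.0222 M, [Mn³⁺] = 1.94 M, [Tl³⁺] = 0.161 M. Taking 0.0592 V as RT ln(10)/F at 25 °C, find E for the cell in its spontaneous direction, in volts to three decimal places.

+0.427 V

Mn³⁺/Mn²⁺ is the cathode (higher E°), Tl³⁺/Tl⁺ the anode: E°cell = +1.51 − (+1.21) = +0.30 V, n = 2.
Overall: 2 Mn³⁺(aq) + Tl⁺(aq) → 2 Mn²⁺(aq) + Tl³⁺(aq)
Q = [Mn²⁺]^2·[Tl³⁺] / ([Mn³⁺]^2·[Tl⁺]); log Q = -4.285.
E = E° − (0.0592/n) log Q = +0.30 − (0.0592/2)(-4.285) = +0.427 V.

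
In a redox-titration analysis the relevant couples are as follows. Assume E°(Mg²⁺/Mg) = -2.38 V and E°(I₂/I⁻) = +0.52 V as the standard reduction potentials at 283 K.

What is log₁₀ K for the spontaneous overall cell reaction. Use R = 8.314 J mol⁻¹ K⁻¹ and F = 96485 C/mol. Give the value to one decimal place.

103.3

Cathode: I₂/I⁻; anode: Mg²⁺/Mg. E°cell = (+0.52) − (-2.38) = +2.90 V, with n = 2.
ΔG° = −nFE° = −RT ln K, so ln K = nFE°/(RT) = (2)(96485)(+2.90) / ((8.314)(283)) = 237.844.
log₁₀ K = 237.844 / ln 10 = 103.3.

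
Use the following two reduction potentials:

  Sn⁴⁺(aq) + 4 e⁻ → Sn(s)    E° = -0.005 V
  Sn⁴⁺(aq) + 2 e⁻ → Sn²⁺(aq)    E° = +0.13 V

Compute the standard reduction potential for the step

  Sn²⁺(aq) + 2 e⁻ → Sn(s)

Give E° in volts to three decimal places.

Sequential free energies add, so n₃E°₃ = n₁E°₁ + n₂E°₂.
With n₃ = 4, and the known step contributing 2×(+0.13) V, the unknown satisfies 2·E° = 4×(-0.005) − 2×(+0.13) = -0.280.
E° = -0.280 / 2 = -0.140 V.

-0.140 V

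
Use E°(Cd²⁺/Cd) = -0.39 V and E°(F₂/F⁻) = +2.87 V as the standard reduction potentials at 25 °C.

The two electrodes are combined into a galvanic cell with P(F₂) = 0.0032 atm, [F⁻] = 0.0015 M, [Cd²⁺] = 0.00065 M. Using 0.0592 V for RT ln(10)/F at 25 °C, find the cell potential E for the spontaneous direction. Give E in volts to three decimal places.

F₂/F⁻ is the cathode (higher E°), Cd²⁺/Cd the anode: E°cell = +2.87 − (-0.39) = +3.26 V, n = 2.
Overall: F₂(g) + Cd(s) → 2 F⁻(aq) + Cd²⁺(aq)
Q = [F⁻]^2·[Cd²⁺] / (P(F₂)); log Q = -6.340.
E = E° − (0.0592/n) log Q = +3.26 − (0.0592/2)(-6.340) = +3.448 V.

+3.448 V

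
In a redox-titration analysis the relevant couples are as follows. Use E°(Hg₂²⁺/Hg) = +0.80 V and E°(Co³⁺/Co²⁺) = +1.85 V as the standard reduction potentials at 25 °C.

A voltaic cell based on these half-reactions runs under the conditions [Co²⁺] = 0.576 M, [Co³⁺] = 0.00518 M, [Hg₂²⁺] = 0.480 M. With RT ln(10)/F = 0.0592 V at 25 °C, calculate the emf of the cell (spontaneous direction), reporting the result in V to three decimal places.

+0.938 V

Co³⁺/Co²⁺ is the cathode (higher E°), Hg₂²⁺/Hg the anode: E°cell = +1.85 − (+0.80) = +1.05 V, n = 2.
Overall: 2 Co³⁺(aq) + 2 Hg(l) → 2 Co²⁺(aq) + Hg₂²⁺(aq)
Q = [Co²⁺]^2·[Hg₂²⁺] / ([Co³⁺]^2); log Q = 3.773.
E = E° − (0.0592/n) log Q = +1.05 − (0.0592/2)(3.773) = +0.938 V.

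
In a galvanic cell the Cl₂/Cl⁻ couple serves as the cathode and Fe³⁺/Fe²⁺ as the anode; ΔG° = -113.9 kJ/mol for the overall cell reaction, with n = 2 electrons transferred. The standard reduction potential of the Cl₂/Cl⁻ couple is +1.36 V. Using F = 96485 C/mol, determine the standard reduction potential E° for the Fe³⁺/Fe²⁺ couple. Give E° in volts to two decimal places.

+0.77 V

E°cell = −ΔG°/(nF) = −(-113.9×10³)/((2)(96485)) = +0.590 V.
Since Cl₂/Cl⁻ is the cathode and Fe³⁺/Fe²⁺ the anode, E°cell = E°(Cl₂/Cl⁻) − E°(Fe³⁺/Fe²⁺).
So E°(Fe³⁺/Fe²⁺) = E°(Cl₂/Cl⁻) − E°cell = (+1.36) − (+0.590) = +0.77 V.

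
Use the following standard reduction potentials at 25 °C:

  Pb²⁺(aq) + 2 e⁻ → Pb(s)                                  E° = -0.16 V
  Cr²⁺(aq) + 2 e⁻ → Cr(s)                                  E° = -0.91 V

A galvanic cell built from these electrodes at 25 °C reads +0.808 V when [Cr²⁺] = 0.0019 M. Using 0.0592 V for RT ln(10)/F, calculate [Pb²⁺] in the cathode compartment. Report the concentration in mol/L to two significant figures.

0.17 M

Pb²⁺/Pb is the cathode, Cr²⁺/Cr the anode: E°cell = +0.75 V, n = 2.
Overall reaction: Pb²⁺(aq) + Cr(s) → Pb(s) + Cr²⁺(aq); Q = [Cr²⁺]^1/[Pb²⁺]^1.
From E = E° − (0.0592/n) log Q: log Q = (E° − E)·n/0.0592 = (+0.75 − (+0.808))·2/0.0592 = -1.9595.
So 1·log[Pb²⁺] = 1·log(0.0019) − log Q = -2.7212 − (-1.9595) = -0.7617; [Pb²⁺] = 10^(-0.7617) ≈ 0.17 M.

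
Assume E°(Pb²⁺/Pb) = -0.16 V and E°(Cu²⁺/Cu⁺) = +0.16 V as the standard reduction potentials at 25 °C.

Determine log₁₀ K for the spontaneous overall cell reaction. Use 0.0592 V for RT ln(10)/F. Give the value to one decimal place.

10.8

Cathode: Cu²⁺/Cu⁺; anode: Pb²⁺/Pb. E°cell = +0.32 V, n = 2.
log K = nE°cell / 0.0592 = (2)(+0.32) / 0.0592 = 10.8.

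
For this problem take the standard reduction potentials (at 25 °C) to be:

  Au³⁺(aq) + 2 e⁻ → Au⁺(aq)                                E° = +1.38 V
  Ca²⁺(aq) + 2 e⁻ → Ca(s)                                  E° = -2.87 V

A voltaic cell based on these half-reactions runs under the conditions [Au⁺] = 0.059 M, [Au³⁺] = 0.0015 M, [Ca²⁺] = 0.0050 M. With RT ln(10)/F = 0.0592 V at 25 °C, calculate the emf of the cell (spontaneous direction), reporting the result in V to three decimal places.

Au³⁺/Au⁺ is the cathode (higher E°), Ca²⁺/Ca the anode: E°cell = +1.38 − (-2.87) = +4.25 V, n = 2.
Overall: Au³⁺(aq) + Ca(s) → Au⁺(aq) + Ca²⁺(aq)
Q = [Au⁺]·[Ca²⁺] / ([Au³⁺]); log Q = -0.706.
E = E° − (0.0592/n) log Q = +4.25 − (0.0592/2)(-0.706) = +4.271 V.

+4.271 V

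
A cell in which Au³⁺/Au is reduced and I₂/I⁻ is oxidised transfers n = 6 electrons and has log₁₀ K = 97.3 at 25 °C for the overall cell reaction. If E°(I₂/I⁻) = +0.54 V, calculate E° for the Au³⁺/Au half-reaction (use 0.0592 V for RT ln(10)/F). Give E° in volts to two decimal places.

+1.50 V

E°cell = (0.0592/n)·log K = (0.0592/6)(97.3) = +0.960 V.
Since Au³⁺/Au is the cathode and I₂/I⁻ the anode, E°cell = E°(Au³⁺/Au) − E°(I₂/I⁻).
So E°(Au³⁺/Au) = E°cell + E°(I₂/I⁻) = +0.960 + (+0.54) = +1.50 V.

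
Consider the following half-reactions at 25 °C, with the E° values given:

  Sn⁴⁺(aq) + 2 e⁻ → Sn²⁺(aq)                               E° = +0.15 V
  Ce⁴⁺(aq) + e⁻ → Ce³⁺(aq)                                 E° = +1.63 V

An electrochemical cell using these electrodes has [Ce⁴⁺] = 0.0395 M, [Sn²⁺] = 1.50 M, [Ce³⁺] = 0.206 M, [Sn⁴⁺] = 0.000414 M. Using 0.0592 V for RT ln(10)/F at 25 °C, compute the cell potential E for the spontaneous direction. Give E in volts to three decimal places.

+1.543 V

Ce⁴⁺/Ce³⁺ is the cathode (higher E°), Sn⁴⁺/Sn²⁺ the anode: E°cell = +1.63 − (+0.15) = +1.48 V, n = 2.
Overall: 2 Ce⁴⁺(aq) + Sn²⁺(aq) → 2 Ce³⁺(aq) + Sn⁴⁺(aq)
Q = [Ce³⁺]^2·[Sn⁴⁺] / ([Ce⁴⁺]^2·[Sn²⁺]); log Q = -2.125.
E = E° − (0.0592/n) log Q = +1.48 − (0.0592/2)(-2.125) = +1.543 V.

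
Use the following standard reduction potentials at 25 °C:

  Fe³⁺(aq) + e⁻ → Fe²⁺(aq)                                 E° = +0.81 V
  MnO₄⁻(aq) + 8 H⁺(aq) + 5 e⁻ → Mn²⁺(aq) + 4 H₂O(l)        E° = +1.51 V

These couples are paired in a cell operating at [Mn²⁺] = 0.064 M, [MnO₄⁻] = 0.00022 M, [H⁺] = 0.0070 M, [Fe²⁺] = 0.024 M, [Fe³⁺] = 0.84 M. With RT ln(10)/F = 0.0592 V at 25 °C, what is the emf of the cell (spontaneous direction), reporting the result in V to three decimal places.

+0.375 V

MnO₄⁻/Mn²⁺ is the cathode (higher E°), Fe³⁺/Fe²⁺ the anode: E°cell = +1.51 − (+0.81) = +0.70 V, n = 5.
Overall: MnO₄⁻(aq) + 8 H⁺(aq) + 5 Fe²⁺(aq) → Mn²⁺(aq) + 4 H₂O(l) + 5 Fe³⁺(aq)
Q = [Mn²⁺]·[Fe³⁺]^5 / ([MnO₄⁻]·[H⁺]^8·[Fe²⁺]^5); log Q = 27.423.
E = E° − (0.0592/n) log Q = +0.70 − (0.0592/5)(27.423) = +0.375 V.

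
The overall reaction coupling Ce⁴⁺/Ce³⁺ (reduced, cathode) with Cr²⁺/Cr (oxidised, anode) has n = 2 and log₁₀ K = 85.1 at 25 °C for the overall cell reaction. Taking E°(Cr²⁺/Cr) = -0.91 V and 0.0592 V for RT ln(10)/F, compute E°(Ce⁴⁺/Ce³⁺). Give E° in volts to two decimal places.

+1.61 V

E°cell = (0.0592/n)·log K = (0.0592/2)(85.1) = +2.519 V.
Since Ce⁴⁺/Ce³⁺ is the cathode and Cr²⁺/Cr the anode, E°cell = E°(Ce⁴⁺/Ce³⁺) − E°(Cr²⁺/Cr).
So E°(Ce⁴⁺/Ce³⁺) = E°cell + E°(Cr²⁺/Cr) = +2.519 + (-0.91) = +1.61 V.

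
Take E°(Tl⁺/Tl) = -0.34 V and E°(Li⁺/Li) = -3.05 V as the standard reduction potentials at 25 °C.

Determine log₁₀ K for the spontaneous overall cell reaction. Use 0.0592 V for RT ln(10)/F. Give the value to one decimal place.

Cathode: Tl⁺/Tl; anode: Li⁺/Li. E°cell = +2.71 V, n = 1.
log K = nE°cell / 0.0592 = (1)(+2.71) / 0.0592 = 45.8.

45.8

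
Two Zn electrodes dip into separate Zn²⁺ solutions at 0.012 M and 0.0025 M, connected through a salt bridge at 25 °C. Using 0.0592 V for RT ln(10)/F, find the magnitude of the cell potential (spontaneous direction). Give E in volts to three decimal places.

+0.020 V

For a concentration cell E°cell = 0. The 0.012 M side is the cathode (reduction is favoured where [Zn²⁺] is higher).
With n = 2, E = −(0.0592/2) log([Zn²⁺]ₐₙ/[Zn²⁺]꜀ₐₜ) = −(0.0592/2) log(0.0025/0.012) = −(0.0592/2)(-0.681) = +0.020 V.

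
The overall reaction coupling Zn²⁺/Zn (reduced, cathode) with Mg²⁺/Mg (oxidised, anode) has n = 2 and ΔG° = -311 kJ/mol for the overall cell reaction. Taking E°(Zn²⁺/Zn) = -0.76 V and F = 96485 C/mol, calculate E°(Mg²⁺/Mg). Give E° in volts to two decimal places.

E°cell = −ΔG°/(nF) = −(-311×10³)/((2)(96485)) = +1.612 V.
Since Zn²⁺/Zn is the cathode and Mg²⁺/Mg the anode, E°cell = E°(Zn²⁺/Zn) − E°(Mg²⁺/Mg).
So E°(Mg²⁺/Mg) = E°(Zn²⁺/Zn) − E°cell = (-0.76) − (+1.612) = -2.37 V.

-2.37 V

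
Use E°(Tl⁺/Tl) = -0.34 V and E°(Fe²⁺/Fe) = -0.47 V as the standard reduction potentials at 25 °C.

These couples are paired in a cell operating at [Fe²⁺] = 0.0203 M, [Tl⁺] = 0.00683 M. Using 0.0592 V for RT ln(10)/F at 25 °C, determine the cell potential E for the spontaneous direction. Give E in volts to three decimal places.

Tl⁺/Tl is the cathode (higher E°), Fe²⁺/Fe the anode: E°cell = -0.34 − (-0.47) = +0.13 V, n = 2.
Overall: 2 Tl⁺(aq) + Fe(s) → 2 Tl(s) + Fe²⁺(aq)
Q = [Fe²⁺] / ([Tl⁺]^2); log Q = 2.639.
E = E° − (0.0592/n) log Q = +0.13 − (0.0592/2)(2.639) = +0.052 V.

+0.052 V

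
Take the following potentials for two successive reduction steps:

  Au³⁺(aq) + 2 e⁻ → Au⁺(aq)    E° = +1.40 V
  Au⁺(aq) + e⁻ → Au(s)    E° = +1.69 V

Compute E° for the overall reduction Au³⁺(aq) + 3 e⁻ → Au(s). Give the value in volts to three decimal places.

+1.497 V

Since ΔG° = −nFE° is additive over sequential reductions, n₃E°₃ = n₁E°₁ + n₂E°₂.
E°₃ = (2×+1.40 + 1×+1.69) / 3 = (+4.490) / 3 = +1.497 V.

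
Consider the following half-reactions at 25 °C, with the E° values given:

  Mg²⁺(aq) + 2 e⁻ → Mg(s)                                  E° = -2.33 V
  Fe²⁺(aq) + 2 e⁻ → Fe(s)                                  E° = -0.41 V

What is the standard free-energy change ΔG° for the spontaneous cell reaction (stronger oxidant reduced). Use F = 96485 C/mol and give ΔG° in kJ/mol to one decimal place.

Fe²⁺/Fe (E° = -0.41 V) is the cathode; Mg²⁺/Mg (E° = -2.33 V) is the anode, so E°cell = +1.92 V.
Balancing electrons gives n = 2 (lcm of 2 and 2).
ΔG° = −nFE° = −(2)(96485)(+1.92) = -370,502 J = -370.5 kJ/mol.

-370.5 kJ/mol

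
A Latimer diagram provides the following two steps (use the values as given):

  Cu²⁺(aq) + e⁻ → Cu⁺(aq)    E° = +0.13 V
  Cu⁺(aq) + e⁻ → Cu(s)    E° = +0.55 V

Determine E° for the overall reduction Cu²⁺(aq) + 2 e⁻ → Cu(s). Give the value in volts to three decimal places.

Standard free energies of sequential steps add: ΔG°₃ = ΔG°₁ + ΔG°₂, so n₃E°₃ = n₁E°₁ + n₂E°₂.
E°₃ = (1×+0.13 + 1×+0.55) / 2 = (+0.680) / 2 = +0.340 V.

+0.340 V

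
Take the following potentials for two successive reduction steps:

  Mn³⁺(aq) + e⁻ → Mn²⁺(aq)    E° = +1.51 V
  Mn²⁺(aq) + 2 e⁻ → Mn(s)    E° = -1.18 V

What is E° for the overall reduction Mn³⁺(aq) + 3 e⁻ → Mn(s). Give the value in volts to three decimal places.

Standard free energies of sequential steps add: ΔG°₃ = ΔG°₁ + ΔG°₂, so n₃E°₃ = n₁E°₁ + n₂E°₂.
E°₃ = (1×+1.51 + 2×-1.18) / 3 = (-0.850) / 3 = -0.283 V.
Simply averaging or adding the two E° values would be wrong; the electron-weighted sum is required.

-0.283 V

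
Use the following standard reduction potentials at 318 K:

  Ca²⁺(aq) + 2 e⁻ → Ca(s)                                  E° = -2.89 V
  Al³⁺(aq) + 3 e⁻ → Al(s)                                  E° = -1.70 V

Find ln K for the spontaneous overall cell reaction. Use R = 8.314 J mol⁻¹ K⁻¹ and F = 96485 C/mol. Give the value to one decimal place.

260.6

Cathode: Al³⁺/Al; anode: Ca²⁺/Ca. E°cell = (-1.70) − (-2.89) = +1.19 V, with n = 6.
ΔG° = −nFE° = −RT ln K, so ln K = nFE°/(RT) = (6)(96485)(+1.19) / ((8.314)(318)) = 260.568.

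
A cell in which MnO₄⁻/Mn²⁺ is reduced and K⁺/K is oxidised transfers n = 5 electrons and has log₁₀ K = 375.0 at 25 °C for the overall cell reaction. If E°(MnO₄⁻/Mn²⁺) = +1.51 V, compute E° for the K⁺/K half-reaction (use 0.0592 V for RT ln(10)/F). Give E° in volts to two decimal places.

-2.93 V

E°cell = (0.0592/n)·log K = (0.0592/5)(375.0) = +4.440 V.
Since MnO₄⁻/Mn²⁺ is the cathode and K⁺/K the anode, E°cell = E°(MnO₄⁻/Mn²⁺) − E°(K⁺/K).
So E°(K⁺/K) = E°(MnO₄⁻/Mn²⁺) − E°cell = (+1.51) − (+4.440) = -2.93 V.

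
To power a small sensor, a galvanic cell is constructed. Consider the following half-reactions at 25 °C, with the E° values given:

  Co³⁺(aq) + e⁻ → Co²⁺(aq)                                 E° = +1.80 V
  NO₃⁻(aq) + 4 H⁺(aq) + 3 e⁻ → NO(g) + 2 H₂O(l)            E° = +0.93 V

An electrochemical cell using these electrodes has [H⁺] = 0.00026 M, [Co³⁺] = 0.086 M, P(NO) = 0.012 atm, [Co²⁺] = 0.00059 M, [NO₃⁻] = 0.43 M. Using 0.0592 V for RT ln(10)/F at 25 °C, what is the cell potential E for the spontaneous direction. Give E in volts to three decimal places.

+1.250 V

Co³⁺/Co²⁺ is the cathode (higher E°), NO₃⁻/NO the anode: E°cell = +1.80 − (+0.93) = +0.87 V, n = 3.
Overall: 3 Co³⁺(aq) + NO(g) + 2 H₂O(l) → 3 Co²⁺(aq) + NO₃⁻(aq) + 4 H⁺(aq)
Q = [Co²⁺]^3·[NO₃⁻]·[H⁺]^4 / ([Co³⁺]^3·P(NO)); log Q = -19.277.
E = E° − (0.0592/n) log Q = +0.87 − (0.0592/3)(-19.277) = +1.250 V.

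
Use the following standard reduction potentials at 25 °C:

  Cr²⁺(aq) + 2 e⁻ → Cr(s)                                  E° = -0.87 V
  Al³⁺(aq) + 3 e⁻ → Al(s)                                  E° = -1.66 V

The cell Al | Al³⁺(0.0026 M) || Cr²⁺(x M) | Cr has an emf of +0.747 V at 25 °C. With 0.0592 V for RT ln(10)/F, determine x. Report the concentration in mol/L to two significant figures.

0.00067 M

Cr²⁺/Cr is the cathode, Al³⁺/Al the anode: E°cell = +0.79 V, n = 6.
Overall reaction: 3 Cr²⁺(aq) + 2 Al(s) → 3 Cr(s) + 2 Al³⁺(aq); Q = [Al³⁺]^2/[Cr²⁺]^3.
From E = E° − (0.0592/n) log Q: log Q = (E° − E)·n/0.0592 = (+0.79 − (+0.747))·6/0.0592 = 4.3581.
So 3·log[Cr²⁺] = 2·log(0.0026) − log Q = -5.1701 − (4.3581) = -9.5282; log[Cr²⁺] = -9.5282 / 3 = -3.1761; [Cr²⁺] = 10^(-3.1761) ≈ 0.00067 M.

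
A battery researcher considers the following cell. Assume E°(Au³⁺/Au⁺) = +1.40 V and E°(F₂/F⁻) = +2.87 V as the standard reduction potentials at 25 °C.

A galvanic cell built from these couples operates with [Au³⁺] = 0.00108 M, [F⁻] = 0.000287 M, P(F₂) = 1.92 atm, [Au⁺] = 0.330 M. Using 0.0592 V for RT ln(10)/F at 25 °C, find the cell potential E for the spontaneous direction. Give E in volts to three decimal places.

+1.762 V

F₂/F⁻ is the cathode (higher E°), Au³⁺/Au⁺ the anode: E°cell = +2.87 − (+1.40) = +1.47 V, n = 2.
Overall: F₂(g) + Au⁺(aq) → 2 F⁻(aq) + Au³⁺(aq)
Q = [F⁻]^2·[Au³⁺] / (P(F₂)·[Au⁺]); log Q = -9.853.
E = E° − (0.0592/n) log Q = +1.47 − (0.0592/2)(-9.853) = +1.762 V.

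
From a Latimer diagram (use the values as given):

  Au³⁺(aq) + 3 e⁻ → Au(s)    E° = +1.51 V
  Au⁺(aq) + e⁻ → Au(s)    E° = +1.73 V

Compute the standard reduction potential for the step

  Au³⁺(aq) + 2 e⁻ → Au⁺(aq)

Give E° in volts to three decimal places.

+1.400 V

Sequential free energies add, so n₃E°₃ = n₁E°₁ + n₂E°₂.
With n₃ = 3, and the known step contributing 1×(+1.73) V, the unknown satisfies 2·E° = 3×(+1.51) − 1×(+1.73) = +2.800.
E° = +2.800 / 2 = +1.400 V.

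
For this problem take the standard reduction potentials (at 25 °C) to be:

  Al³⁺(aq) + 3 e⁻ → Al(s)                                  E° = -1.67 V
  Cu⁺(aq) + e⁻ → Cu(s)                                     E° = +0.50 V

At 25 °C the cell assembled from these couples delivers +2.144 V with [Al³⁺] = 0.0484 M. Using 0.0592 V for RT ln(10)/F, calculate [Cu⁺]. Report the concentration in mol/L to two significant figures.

0.13 M

Cu⁺/Cu is the cathode, Al³⁺/Al the anode: E°cell = +2.17 V, n = 3.
Overall reaction: 3 Cu⁺(aq) + Al(s) → 3 Cu(s) + Al³⁺(aq); Q = [Al³⁺]^1/[Cu⁺]^3.
From E = E° − (0.0592/n) log Q: log Q = (E° − E)·n/0.0592 = (+2.17 − (+2.144))·3/0.0592 = 1.3176.
So 3·log[Cu⁺] = 1·log(0.0484) − log Q = -1.3152 − (1.3176) = -2.6328; log[Cu⁺] = -2.6328 / 3 = -0.8776; [Cu⁺] = 10^(-0.8776) ≈ 0.13 M.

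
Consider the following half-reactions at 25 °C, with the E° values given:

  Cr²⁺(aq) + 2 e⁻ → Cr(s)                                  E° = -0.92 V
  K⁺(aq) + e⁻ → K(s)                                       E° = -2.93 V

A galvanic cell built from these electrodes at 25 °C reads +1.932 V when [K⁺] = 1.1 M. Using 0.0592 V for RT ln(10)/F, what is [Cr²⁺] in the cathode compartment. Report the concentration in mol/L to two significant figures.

0.0028 M

Cr²⁺/Cr is the cathode, K⁺/K the anode: E°cell = +2.01 V, n = 2.
Overall reaction: Cr²⁺(aq) + 2 K(s) → Cr(s) + 2 K⁺(aq); Q = [K⁺]^2/[Cr²⁺]^1.
From E = E° − (0.0592/n) log Q: log Q = (E° − E)·n/0.0592 = (+2.01 − (+1.932))·2/0.0592 = 2.6351.
So 1·log[Cr²⁺] = 2·log(1.1) − log Q = 0.0828 − (2.6351) = -2.5523; [Cr²⁺] = 10^(-2.5523) ≈ 0.0028 M.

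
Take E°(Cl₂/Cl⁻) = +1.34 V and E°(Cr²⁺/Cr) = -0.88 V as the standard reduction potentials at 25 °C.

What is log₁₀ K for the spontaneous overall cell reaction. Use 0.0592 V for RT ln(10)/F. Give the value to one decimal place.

75.0

Cathode: Cl₂/Cl⁻; anode: Cr²⁺/Cr. E°cell = +2.22 V, n = 2.
log K = nE°cell / 0.0592 = (2)(+2.22) / 0.0592 = 75.0.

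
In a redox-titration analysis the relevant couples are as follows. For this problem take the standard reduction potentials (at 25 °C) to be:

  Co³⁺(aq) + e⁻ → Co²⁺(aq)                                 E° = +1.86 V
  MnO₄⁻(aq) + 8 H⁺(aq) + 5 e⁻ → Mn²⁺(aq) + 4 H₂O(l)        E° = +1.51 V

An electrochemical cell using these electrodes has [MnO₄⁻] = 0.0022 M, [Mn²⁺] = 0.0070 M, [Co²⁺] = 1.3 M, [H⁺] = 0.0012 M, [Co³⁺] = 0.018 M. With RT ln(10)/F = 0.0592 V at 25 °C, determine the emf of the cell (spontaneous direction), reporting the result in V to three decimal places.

+0.523 V

Co³⁺/Co²⁺ is the cathode (higher E°), MnO₄⁻/Mn²⁺ the anode: E°cell = +1.86 − (+1.51) = +0.35 V, n = 5.
Overall: 5 Co³⁺(aq) + Mn²⁺(aq) + 4 H₂O(l) → 5 Co²⁺(aq) + MnO₄⁻(aq) + 8 H⁺(aq)
Q = [Co²⁺]^5·[MnO₄⁻]·[H⁺]^8 / ([Co³⁺]^5·[Mn²⁺]); log Q = -14.576.
E = E° − (0.0592/n) log Q = +0.35 − (0.0592/5)(-14.576) = +0.523 V.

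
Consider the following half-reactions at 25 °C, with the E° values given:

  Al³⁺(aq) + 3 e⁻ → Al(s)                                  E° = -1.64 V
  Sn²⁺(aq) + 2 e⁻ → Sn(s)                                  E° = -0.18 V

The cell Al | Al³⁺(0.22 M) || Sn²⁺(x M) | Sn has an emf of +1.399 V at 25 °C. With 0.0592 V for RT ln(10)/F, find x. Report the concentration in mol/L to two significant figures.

Sn²⁺/Sn is the cathode, Al³⁺/Al the anode: E°cell = +1.46 V, n = 6.
Overall reaction: 3 Sn²⁺(aq) + 2 Al(s) → 3 Sn(s) + 2 Al³⁺(aq); Q = [Al³⁺]^2/[Sn²⁺]^3.
From E = E° − (0.0592/n) log Q: log Q = (E° − E)·n/0.0592 = (+1.46 − (+1.399))·6/0.0592 = 6.1824.
So 3·log[Sn²⁺] = 2·log(0.22) − log Q = -1.3152 − (6.1824) = -7.4976; log[Sn²⁺] = -7.4976 / 3 = -2.4992; [Sn²⁺] = 10^(-2.4992) ≈ 0.0032 M.

0.0032 M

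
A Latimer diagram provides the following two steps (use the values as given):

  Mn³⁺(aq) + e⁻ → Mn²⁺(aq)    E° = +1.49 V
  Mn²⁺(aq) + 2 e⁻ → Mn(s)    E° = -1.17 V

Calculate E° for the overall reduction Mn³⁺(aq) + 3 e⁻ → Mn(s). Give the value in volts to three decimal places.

-0.283 V

Standard free energies of sequential steps add: ΔG°₃ = ΔG°₁ + ΔG°₂, so n₃E°₃ = n₁E°₁ + n₂E°₂.
E°₃ = (1×+1.49 + 2×-1.17) / 3 = (-0.850) / 3 = -0.283 V.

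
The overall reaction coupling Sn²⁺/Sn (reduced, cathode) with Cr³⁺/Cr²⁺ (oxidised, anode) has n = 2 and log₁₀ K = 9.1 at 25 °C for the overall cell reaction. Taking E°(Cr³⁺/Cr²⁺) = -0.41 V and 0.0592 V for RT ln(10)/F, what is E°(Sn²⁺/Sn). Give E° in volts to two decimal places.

E°cell = (0.0592/n)·log K = (0.0592/2)(9.1) = +0.269 V.
Since Sn²⁺/Sn is the cathode and Cr³⁺/Cr²⁺ the anode, E°cell = E°(Sn²⁺/Sn) − E°(Cr³⁺/Cr²⁺).
So E°(Sn²⁺/Sn) = E°cell + E°(Cr³⁺/Cr²⁺) = +0.269 + (-0.41) = -0.14 V.

-0.14 V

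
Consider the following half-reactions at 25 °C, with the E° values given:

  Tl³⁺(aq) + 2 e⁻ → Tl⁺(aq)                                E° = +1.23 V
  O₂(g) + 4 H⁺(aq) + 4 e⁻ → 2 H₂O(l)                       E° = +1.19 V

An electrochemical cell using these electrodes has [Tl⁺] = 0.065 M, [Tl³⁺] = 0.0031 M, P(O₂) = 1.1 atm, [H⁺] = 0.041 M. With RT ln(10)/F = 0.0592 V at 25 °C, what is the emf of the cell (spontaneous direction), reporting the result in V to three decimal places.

+0.082 V

Tl³⁺/Tl⁺ is the cathode (higher E°), O₂/H₂O the anode: E°cell = +1.23 − (+1.19) = +0.04 V, n = 4.
Overall: 2 Tl³⁺(aq) + 2 H₂O(l) → 2 Tl⁺(aq) + O₂(g) + 4 H⁺(aq)
Q = [Tl⁺]^2·P(O₂)·[H⁺]^4 / ([Tl³⁺]^2); log Q = -2.864.
E = E° − (0.0592/n) log Q = +0.04 − (0.0592/4)(-2.864) = +0.082 V.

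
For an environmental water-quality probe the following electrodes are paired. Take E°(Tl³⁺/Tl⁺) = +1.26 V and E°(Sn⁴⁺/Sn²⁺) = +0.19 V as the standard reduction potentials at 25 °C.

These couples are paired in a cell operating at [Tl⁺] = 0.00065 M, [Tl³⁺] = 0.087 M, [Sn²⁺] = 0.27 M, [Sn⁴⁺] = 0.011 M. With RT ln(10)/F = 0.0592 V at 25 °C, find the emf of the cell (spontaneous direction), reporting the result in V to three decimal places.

+1.174 V

Tl³⁺/Tl⁺ is the cathode (higher E°), Sn⁴⁺/Sn²⁺ the anode: E°cell = +1.26 − (+0.19) = +1.07 V, n = 2.
Overall: Tl³⁺(aq) + Sn²⁺(aq) → Tl⁺(aq) + Sn⁴⁺(aq)
Q = [Tl⁺]·[Sn⁴⁺] / ([Tl³⁺]·[Sn²⁺]); log Q = -3.517.
E = E° − (0.0592/n) log Q = +1.07 − (0.0592/2)(-3.517) = +1.174 V.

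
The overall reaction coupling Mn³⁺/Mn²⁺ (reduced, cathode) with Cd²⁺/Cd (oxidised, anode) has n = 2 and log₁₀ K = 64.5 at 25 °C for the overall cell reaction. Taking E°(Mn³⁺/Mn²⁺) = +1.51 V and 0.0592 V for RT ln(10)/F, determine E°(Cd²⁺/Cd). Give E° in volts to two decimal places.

E°cell = (0.0592/n)·log K = (0.0592/2)(64.5) = +1.909 V.
Since Mn³⁺/Mn²⁺ is the cathode and Cd²⁺/Cd the anode, E°cell = E°(Mn³⁺/Mn²⁺) − E°(Cd²⁺/Cd).
So E°(Cd²⁺/Cd) = E°(Mn³⁺/Mn²⁺) − E°cell = (+1.51) − (+1.909) = -0.40 V.

-0.40 V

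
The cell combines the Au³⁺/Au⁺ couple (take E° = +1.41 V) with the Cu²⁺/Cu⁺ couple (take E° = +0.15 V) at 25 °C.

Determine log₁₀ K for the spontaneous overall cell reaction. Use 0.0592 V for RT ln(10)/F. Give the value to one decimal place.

Cathode: Au³⁺/Au⁺; anode: Cu²⁺/Cu⁺. E°cell = +1.26 V, n = 2.
log K = nE°cell / 0.0592 = (2)(+1.26) / 0.0592 = 42.6.

42.6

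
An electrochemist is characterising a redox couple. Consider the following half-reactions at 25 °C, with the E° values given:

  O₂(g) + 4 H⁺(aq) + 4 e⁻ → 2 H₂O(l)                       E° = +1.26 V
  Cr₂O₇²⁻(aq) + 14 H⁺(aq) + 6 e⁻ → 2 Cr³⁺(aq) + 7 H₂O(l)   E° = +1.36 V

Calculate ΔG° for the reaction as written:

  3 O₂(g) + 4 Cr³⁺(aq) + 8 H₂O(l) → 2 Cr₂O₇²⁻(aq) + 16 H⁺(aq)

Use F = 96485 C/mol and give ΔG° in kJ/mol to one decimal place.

+115.8 kJ/mol

As written, O₂/H₂O is reduced (cathode) and Cr₂O₇²⁻/Cr³⁺ is oxidised (anode), so E°cell = (+1.26) − (+1.36) = -0.10 V.
Balancing electrons gives n = 12.
ΔG° = −nFE° = −(12)(96485)(-0.10) = 115,782 J = +115.8 kJ/mol.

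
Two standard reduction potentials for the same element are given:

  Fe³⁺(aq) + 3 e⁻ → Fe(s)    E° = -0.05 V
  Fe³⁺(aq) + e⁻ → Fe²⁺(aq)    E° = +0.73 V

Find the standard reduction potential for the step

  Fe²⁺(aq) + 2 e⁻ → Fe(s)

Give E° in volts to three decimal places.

-0.440 V

Sequential free energies add, so n₃E°₃ = n₁E°₁ + n₂E°₂.
With n₃ = 3, and the known step contributing 1×(+0.73) V, the unknown satisfies 2·E° = 3×(-0.05) − 1×(+0.73) = -0.880.
E° = -0.880 / 2 = -0.440 V.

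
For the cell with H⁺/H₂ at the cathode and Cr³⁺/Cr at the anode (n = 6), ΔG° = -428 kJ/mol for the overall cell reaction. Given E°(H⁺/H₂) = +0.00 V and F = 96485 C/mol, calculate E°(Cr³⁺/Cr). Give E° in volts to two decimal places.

E°cell = −ΔG°/(nF) = −(-428×10³)/((6)(96485)) = +0.739 V.
Since H⁺/H₂ is the cathode and Cr³⁺/Cr the anode, E°cell = E°(H⁺/H₂) − E°(Cr³⁺/Cr).
So E°(Cr³⁺/Cr) = E°(H⁺/H₂) − E°cell = (+0.00) − (+0.739) = -0.74 V.

-0.74 V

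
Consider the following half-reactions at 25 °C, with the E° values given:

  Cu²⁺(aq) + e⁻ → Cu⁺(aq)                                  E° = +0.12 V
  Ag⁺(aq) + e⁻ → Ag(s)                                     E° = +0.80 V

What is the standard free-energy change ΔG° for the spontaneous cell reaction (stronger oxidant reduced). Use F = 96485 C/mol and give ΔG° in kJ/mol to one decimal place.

Ag⁺/Ag (E° = +0.80 V) is the cathode; Cu²⁺/Cu⁺ (E° = +0.12 V) is the anode, so E°cell = +0.68 V.
Balancing electrons gives n = 1 (lcm of 1 and 1).
ΔG° = −nFE° = −(1)(96485)(+0.68) = -65,610 J = -65.6 kJ/mol.

-65.6 kJ/mol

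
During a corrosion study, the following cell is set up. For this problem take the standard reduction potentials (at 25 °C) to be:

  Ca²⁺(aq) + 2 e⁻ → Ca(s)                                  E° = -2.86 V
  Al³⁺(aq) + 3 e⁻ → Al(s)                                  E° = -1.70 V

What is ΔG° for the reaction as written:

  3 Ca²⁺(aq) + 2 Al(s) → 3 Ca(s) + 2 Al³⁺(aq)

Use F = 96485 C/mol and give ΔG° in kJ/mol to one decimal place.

As written, Ca²⁺/Ca is reduced (cathode) and Al³⁺/Al is oxidised (anode), so E°cell = (-2.86) − (-1.70) = -1.16 V.
Balancing electrons gives n = 6.
ΔG° = −nFE° = −(6)(96485)(-1.16) = 671,536 J = +671.5 kJ/mol.

+671.5 kJ/mol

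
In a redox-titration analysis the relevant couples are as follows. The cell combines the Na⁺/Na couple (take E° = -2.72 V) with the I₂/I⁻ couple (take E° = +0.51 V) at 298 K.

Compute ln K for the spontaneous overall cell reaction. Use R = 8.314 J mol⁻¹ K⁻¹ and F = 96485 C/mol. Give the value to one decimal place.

251.6

Cathode: I₂/I⁻; anode: Na⁺/Na. E°cell = (+0.51) − (-2.72) = +3.23 V, with n = 2.
ΔG° = −nFE° = −RT ln K, so ln K = nFE°/(RT) = (2)(96485)(+3.23) / ((8.314)(298)) = 251.574.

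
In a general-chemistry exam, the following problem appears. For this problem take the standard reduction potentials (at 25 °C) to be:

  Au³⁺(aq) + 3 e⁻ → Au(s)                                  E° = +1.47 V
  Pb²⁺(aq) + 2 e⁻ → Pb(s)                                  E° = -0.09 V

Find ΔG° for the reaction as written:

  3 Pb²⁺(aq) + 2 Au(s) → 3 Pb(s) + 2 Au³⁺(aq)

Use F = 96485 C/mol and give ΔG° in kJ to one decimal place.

+903.1 kJ

As written, Pb²⁺/Pb is reduced (cathode) and Au³⁺/Au is oxidised (anode), so E°cell = (-0.09) − (+1.47) = -1.56 V.
Balancing electrons gives n = 6.
ΔG° = −nFE° = −(6)(96485)(-1.56) = 903,100 J = +903.1 kJ.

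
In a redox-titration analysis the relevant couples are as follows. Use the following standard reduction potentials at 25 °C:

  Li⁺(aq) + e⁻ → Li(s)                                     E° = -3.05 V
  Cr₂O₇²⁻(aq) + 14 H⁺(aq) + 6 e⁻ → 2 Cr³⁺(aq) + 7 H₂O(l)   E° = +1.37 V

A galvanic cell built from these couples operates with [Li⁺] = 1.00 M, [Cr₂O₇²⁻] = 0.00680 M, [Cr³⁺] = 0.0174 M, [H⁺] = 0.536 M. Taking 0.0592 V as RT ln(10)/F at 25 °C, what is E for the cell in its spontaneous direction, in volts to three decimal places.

Cr₂O₇²⁻/Cr³⁺ is the cathode (higher E°), Li⁺/Li the anode: E°cell = +1.37 − (-3.05) = +4.42 V, n = 6.
Overall: Cr₂O₇²⁻(aq) + 14 H⁺(aq) + 6 Li(s) → 2 Cr³⁺(aq) + 7 H₂O(l) + 6 Li⁺(aq)
Q = [Cr³⁺]^2·[Li⁺]^6 / ([Cr₂O₇²⁻]·[H⁺]^14); log Q = 2.440.
E = E° − (0.0592/n) log Q = +4.42 − (0.0592/6)(2.440) = +4.396 V.

+4.396 V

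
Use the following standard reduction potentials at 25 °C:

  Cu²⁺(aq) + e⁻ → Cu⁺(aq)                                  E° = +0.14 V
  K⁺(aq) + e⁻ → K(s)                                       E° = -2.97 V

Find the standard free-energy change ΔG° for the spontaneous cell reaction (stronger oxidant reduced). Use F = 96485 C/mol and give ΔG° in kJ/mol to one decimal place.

-300.1 kJ/mol

Cu²⁺/Cu⁺ (E° = +0.14 V) is the cathode; K⁺/K (E° = -2.97 V) is the anode, so E°cell = +3.11 V.
Balancing electrons gives n = 1 (lcm of 1 and 1).
ΔG° = −nFE° = −(1)(96485)(+3.11) = -300,068 J = -300.1 kJ/mol.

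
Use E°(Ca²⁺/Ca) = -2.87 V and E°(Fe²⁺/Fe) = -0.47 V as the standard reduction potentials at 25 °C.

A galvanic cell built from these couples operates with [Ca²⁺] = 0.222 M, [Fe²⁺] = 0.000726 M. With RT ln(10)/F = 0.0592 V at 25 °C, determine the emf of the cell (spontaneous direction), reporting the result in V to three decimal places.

+2.326 V

Fe²⁺/Fe is the cathode (higher E°), Ca²⁺/Ca the anode: E°cell = -0.47 − (-2.87) = +2.40 V, n = 2.
Overall: Fe²⁺(aq) + Ca(s) → Fe(s) + Ca²⁺(aq)
Q = [Ca²⁺] / ([Fe²⁺]); log Q = 2.485.
E = E° − (0.0592/n) log Q = +2.40 − (0.0592/2)(2.485) = +2.326 V.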